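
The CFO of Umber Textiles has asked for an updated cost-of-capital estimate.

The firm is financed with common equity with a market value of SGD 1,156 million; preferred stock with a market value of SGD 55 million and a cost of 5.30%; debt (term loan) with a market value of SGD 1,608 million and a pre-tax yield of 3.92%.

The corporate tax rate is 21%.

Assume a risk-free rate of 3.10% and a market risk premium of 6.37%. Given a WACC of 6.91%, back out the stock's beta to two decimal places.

1.44

Total capital V = 1156 + 55 + 1608 = 2819.
Equity weight = 1156/2819 = 0.4101.
Preferred weight = 55/2819 = 0.0195.
Term loan weight = 1608/2819 = 0.5704.
Debt contribution = 0.5704 × 3.92% × (1 − 21%) = 1.7665%.
Preferred contribution = 0.0195 × 5.3% = 0.1034%.
Required equity contribution = 6.91% − 1.8699% = 5.0401%  ⇒  Re = 12.2908%.
CAPM: 12.2908% = 3.1% + β × 6.37%  ⇒  β = 1.4428.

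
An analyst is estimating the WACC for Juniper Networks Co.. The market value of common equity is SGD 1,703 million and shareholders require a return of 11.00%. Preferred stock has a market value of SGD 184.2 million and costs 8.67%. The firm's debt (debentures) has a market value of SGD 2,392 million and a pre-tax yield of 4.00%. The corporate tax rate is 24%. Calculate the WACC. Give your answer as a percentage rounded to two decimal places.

6.45%

Total capital V = 1703 + 184.2 + 2392 = 4279.2.
Equity: weight = 1703/4279.2 = 0.3980; cost = 11%.
Preferred: weight = 184.2/4279.2 = 0.0430; cost = 8.67%.
Debentures: weight = 2392/4279.2 = 0.5590; after-tax cost = 4% × (1 − 24%) = 3.0400%.
WACC = 0.3980 × 11.0000% + 0.0430 × 8.6700% + 0.5590 × 3.0400% = 6.4502%.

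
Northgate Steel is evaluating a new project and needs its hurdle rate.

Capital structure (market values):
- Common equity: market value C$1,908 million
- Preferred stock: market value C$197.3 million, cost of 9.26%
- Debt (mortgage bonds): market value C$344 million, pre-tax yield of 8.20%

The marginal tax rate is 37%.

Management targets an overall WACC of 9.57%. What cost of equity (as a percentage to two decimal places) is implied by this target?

10.40%

Total capital V = 1908 + 197.3 + 344 = 2449.3.
Equity weight = 1908/2449.3 = 0.7790.
Preferred weight = 197.3/2449.3 = 0.0806.
Mortgage bonds weight = 344/2449.3 = 0.1404.
Debt contribution = 0.1404 × 8.2% × (1 − 37%) = 0.7256%.
Preferred contribution = 0.0806 × 9.26% = 0.7459%.
Required equity contribution = 9.57% − 1.4715% = 8.0985%.
Re = 8.0985% / 0.7790 = 10.3961%.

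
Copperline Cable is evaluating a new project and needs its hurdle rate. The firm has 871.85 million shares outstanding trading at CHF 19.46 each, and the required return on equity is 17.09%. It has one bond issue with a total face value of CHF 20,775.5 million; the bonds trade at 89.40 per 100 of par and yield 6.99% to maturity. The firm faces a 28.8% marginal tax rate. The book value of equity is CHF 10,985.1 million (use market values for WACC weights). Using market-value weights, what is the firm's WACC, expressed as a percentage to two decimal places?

Market value of equity E = 19.46 × 871.85m = 16966.201m. Market value of debt D = 20775.5m × 89.4/100 = 18573.297m.
Total capital V = 16966.201 + 18573.297 = 35539.498.
Equity: weight = 16966.201/35539.498 = 0.4774; cost = 17.09%.
Bonds outstanding: weight = 18573.297/35539.498 = 0.5226; after-tax cost = 6.99% × (1 − 28.8%) = 4.9769%.
WACC = 0.4774 × 17.0900% + 0.5226 × 4.9769% = 10.7596%.

10.76%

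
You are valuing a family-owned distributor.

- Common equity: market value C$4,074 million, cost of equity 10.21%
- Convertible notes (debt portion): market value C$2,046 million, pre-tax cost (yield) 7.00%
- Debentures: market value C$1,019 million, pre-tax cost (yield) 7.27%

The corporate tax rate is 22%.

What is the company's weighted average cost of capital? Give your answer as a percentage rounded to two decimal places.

Total capital V = 4074 + 2046 + 1019 = 7139.
Equity: weight = 4074/7139 = 0.5707; cost = 10.21%.
Convertible notes (debt portion): weight = 2046/7139 = 0.2866; after-tax cost = 7% × (1 − 22%) = 5.4600%.
Debentures: weight = 1019/7139 = 0.1427; after-tax cost = 7.27% × (1 − 22%) = 5.6706%.
WACC = 0.5707 × 10.2100% + 0.2866 × 5.4600% + 0.1427 × 5.6706% = 8.2007%.

8.20%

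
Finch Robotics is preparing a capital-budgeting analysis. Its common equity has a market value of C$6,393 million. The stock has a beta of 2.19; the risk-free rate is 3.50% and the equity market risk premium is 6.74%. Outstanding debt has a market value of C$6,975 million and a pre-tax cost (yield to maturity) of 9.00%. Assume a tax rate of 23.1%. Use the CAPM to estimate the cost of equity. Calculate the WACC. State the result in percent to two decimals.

12.34%

Cost of equity via CAPM: Re = 3.5% + 2.19 × 6.74% = 18.2606%.
Total capital V = 6393 + 6975 = 13368.
Equity: weight = 6393/13368 = 0.4782; cost = 18.2606%.
Debt: weight = 6975/13368 = 0.5218; after-tax cost = 9% × (1 − 23.1%) = 6.9210%.
WACC = 0.4782 × 18.2606% + 0.5218 × 6.9210% = 12.3440%.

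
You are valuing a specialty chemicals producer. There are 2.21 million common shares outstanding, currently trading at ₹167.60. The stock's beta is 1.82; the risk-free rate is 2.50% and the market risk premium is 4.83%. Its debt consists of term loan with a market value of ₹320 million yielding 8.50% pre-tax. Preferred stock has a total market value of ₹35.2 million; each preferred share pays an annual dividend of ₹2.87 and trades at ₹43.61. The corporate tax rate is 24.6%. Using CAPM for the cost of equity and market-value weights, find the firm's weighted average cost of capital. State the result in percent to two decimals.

8.91%

Cost of equity via CAPM: Re = 2.5% + 1.82 × 4.83% = 11.2906%.
Cost of preferred: Rp = 2.87 / 43.61 = 6.5811%.
Market value of equity E = 167.6 × 2.21m = 370.396m.
Total capital V = 370.396 + 35.2 + 320 = 725.596.
Equity: weight = 370.396/725.596 = 0.5105; cost = 11.2906%.
Preferred: weight = 35.2/725.596 = 0.0485; cost = 6.5811%.
Term loan: weight = 320/725.596 = 0.4410; after-tax cost = 8.5% × (1 − 24.6%) = 6.4090%.
WACC = 0.5105 × 11.2906% + 0.0485 × 6.5811% + 0.4410 × 6.4090% = 8.9093%.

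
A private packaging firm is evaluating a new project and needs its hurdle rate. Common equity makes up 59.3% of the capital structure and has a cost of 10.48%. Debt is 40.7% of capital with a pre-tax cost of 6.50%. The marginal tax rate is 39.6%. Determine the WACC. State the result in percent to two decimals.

7.81%

After-tax cost of debt = 6.5% × (1 − 39.6%) = 3.9260%.
WACC = 0.593 × 10.4800% + 0.407 × 3.9260% = 7.8125%.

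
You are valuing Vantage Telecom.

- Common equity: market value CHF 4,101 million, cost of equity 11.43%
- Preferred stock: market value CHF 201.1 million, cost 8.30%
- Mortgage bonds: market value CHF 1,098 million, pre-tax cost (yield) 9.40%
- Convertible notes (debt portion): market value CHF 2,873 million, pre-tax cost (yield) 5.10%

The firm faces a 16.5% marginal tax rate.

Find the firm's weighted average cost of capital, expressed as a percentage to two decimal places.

Total capital V = 4101 + 201.1 + 1098 + 2873 = 8273.1.
Equity: weight = 4101/8273.1 = 0.4957; cost = 11.43%.
Preferred: weight = 201.1/8273.1 = 0.0243; cost = 8.3%.
Mortgage bonds: weight = 1098/8273.1 = 0.1327; after-tax cost = 9.4% × (1 − 16.5%) = 7.8490%.
Convertible notes (debt portion): weight = 2873/8273.1 = 0.3473; after-tax cost = 5.1% × (1 − 16.5%) = 4.2585%.
WACC = 0.4957 × 11.4300% + 0.0243 × 8.3000% + 0.1327 × 7.8490% + 0.3473 × 4.2585% = 8.3882%.

8.39%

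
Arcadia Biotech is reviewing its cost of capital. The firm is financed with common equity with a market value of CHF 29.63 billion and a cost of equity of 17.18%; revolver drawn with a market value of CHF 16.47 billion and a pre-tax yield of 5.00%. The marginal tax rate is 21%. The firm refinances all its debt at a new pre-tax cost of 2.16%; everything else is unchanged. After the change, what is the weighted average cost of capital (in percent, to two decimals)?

11.65%

After the change:
Total capital V = 29.63 + 16.47 = 46.1.
Equity: weight = 29.63/46.1 = 0.6427; cost = 17.18%.
Revolver drawn: weight = 16.47/46.1 = 0.3573; after-tax cost = 2.16% × (1 − 21%) = 1.7064%.
WACC = 0.6427 × 17.1800% + 0.3573 × 1.7064% = 11.6518%.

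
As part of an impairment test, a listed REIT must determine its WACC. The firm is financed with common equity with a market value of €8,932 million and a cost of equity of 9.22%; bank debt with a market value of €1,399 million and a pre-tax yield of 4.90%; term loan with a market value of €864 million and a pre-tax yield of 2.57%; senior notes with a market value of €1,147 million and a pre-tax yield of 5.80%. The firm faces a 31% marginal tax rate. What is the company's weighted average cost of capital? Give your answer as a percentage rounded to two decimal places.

Total capital V = 8932 + 1399 + 864 + 1147 = 12342.
Equity: weight = 8932/12342 = 0.7237; cost = 9.22%.
Bank debt: weight = 1399/12342 = 0.1134; after-tax cost = 4.9% × (1 − 31%) = 3.3810%.
Term loan: weight = 864/12342 = 0.0700; after-tax cost = 2.57% × (1 − 31%) = 1.7733%.
Senior notes: weight = 1147/12342 = 0.0929; after-tax cost = 5.8% × (1 − 31%) = 4.0020%.
WACC = 0.7237 × 9.2200% + 0.1134 × 3.3810% + 0.0700 × 1.7733% + 0.0929 × 4.0020% = 7.5519%.

7.55%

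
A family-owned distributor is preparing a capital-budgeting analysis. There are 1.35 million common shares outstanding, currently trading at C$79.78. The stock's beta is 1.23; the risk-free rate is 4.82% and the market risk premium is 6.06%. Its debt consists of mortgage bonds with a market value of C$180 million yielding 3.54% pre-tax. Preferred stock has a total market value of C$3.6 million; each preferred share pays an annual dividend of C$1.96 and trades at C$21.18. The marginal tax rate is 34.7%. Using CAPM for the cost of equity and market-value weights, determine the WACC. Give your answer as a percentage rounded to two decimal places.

Cost of equity via CAPM: Re = 4.82% + 1.23 × 6.06% = 12.2738%.
Cost of preferred: Rp = 1.96 / 21.18 = 9.2540%.
Market value of equity E = 79.78 × 1.35m = 107.703m.
Total capital V = 107.703 + 3.6 + 180 = 291.303.
Equity: weight = 107.703/291.303 = 0.3697; cost = 12.2738%.
Preferred: weight = 3.6/291.303 = 0.0124; cost = 9.254%.
Mortgage bonds: weight = 180/291.303 = 0.6179; after-tax cost = 3.54% × (1 − 34.7%) = 2.3116%.
WACC = 0.3697 × 12.2738% + 0.0124 × 9.2540% + 0.6179 × 2.3116% = 6.0807%.

6.08%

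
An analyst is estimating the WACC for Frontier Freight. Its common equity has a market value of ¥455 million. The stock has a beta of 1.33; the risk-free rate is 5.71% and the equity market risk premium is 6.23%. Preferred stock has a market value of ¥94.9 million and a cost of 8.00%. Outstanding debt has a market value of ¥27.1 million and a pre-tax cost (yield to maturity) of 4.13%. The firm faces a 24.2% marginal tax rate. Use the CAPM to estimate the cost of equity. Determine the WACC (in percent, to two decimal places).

Cost of equity via CAPM: Re = 5.71% + 1.33 × 6.23% = 13.9959%.
Total capital V = 455 + 94.9 + 27.1 = 577.
Equity: weight = 455/577 = 0.7886; cost = 13.9959%.
Preferred: weight = 94.9/577 = 0.1645; cost = 8%.
Debt: weight = 27.1/577 = 0.0470; after-tax cost = 4.13% × (1 − 24.2%) = 3.1305%.
WACC = 0.7886 × 13.9959% + 0.1645 × 8.0000% + 0.0470 × 3.1305% = 12.4994%.

12.50%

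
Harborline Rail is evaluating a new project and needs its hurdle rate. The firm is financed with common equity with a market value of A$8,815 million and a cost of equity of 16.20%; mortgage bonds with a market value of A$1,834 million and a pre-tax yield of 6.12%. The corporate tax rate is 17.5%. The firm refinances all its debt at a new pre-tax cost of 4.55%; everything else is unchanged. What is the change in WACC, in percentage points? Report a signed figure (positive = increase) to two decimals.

-0.22 pp

Current WACC:
Total capital V = 8815 + 1834 = 10649.
Equity: weight = 8815/10649 = 0.8278; cost = 16.2%.
Mortgage bonds: weight = 1834/10649 = 0.1722; after-tax cost = 6.12% × (1 − 17.5%) = 5.0490%.
WACC = 0.8278 × 16.2000% + 0.1722 × 5.0490% = 14.2795%.
After the change:
Total capital V = 8815 + 1834 = 10649.
Equity: weight = 8815/10649 = 0.8278; cost = 16.2%.
Mortgage bonds: weight = 1834/10649 = 0.1722; after-tax cost = 4.55% × (1 − 17.5%) = 3.7537%.
WACC = 0.8278 × 16.2000% + 0.1722 × 3.7537% = 14.0565%.
Change in WACC = 14.0565% − 14.2795% = -0.2231 pp.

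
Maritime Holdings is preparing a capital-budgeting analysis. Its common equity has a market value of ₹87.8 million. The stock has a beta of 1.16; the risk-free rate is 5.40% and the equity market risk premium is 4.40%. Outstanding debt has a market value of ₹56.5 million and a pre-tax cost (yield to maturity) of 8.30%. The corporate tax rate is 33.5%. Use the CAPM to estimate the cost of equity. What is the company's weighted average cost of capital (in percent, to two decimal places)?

8.55%

Cost of equity via CAPM: Re = 5.4% + 1.16 × 4.4% = 10.5040%.
Total capital V = 87.8 + 56.5 = 144.3.
Equity: weight = 87.8/144.3 = 0.6085; cost = 10.504%.
Debt: weight = 56.5/144.3 = 0.3915; after-tax cost = 8.3% × (1 − 33.5%) = 5.5195%.
WACC = 0.6085 × 10.5040% + 0.3915 × 5.5195% = 8.5523%.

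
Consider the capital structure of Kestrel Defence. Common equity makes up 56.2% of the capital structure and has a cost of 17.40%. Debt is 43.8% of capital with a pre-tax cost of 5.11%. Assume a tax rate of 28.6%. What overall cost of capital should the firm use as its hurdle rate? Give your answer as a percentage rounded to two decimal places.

11.38%

After-tax cost of debt = 5.11% × (1 − 28.6%) = 3.6485%.
WACC = 0.562 × 17.4000% + 0.438 × 3.6485% = 11.3769%.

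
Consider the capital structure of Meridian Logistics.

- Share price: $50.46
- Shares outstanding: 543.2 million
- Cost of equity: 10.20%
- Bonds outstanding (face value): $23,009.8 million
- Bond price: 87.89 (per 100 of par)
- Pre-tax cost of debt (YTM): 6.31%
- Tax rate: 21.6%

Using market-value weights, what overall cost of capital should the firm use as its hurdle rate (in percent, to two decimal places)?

7.97%

Market value of equity E = 50.46 × 543.2m = 27409.872m. Market value of debt D = 23009.8m × 87.89/100 = 20223.31322m.
Total capital V = 27409.872 + 20223.31322 = 47633.18522.
Equity: weight = 27409.872/47633.18522 = 0.5754; cost = 10.2%.
Bonds outstanding: weight = 20223.31322/47633.18522 = 0.4246; after-tax cost = 6.31% × (1 − 21.6%) = 4.9470%.
WACC = 0.5754 × 10.2000% + 0.4246 × 4.9470% = 7.9698%.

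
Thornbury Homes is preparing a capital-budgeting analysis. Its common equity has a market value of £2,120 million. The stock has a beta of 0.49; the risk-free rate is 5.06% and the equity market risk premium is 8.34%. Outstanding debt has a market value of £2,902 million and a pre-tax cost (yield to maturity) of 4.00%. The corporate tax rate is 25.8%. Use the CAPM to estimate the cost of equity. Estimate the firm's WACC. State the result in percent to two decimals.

5.58%

Cost of equity via CAPM: Re = 5.06% + 0.49 × 8.34% = 9.1466%.
Total capital V = 2120 + 2902 = 5022.
Equity: weight = 2120/5022 = 0.4221; cost = 9.1466%.
Debt: weight = 2902/5022 = 0.5779; after-tax cost = 4% × (1 − 25.8%) = 2.9680%.
WACC = 0.4221 × 9.1466% + 0.5779 × 2.9680% = 5.5763%.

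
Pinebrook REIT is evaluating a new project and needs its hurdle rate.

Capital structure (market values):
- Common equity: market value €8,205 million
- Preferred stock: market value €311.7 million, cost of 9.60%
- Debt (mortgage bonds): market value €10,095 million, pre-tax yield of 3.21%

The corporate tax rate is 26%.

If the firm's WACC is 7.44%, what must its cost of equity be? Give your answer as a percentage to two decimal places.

Total capital V = 8205 + 311.7 + 10095 = 18611.7.
Equity weight = 8205/18611.7 = 0.4409.
Preferred weight = 311.7/18611.7 = 0.0167.
Mortgage bonds weight = 10095/18611.7 = 0.5424.
Debt contribution = 0.5424 × 3.21% × (1 − 26%) = 1.2884%.
Preferred contribution = 0.0167 × 9.6% = 0.1608%.
Required equity contribution = 7.44% − 1.4492% = 5.9908%.
Re = 5.9908% / 0.4409 = 13.5892%.

13.59%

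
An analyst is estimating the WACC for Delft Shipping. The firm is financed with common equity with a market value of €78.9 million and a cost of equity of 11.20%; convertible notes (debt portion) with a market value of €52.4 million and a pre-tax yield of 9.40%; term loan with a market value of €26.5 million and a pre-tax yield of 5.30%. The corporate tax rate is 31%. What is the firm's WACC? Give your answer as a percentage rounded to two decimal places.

8.37%

Total capital V = 78.9 + 52.4 + 26.5 = 157.8.
Equity: weight = 78.9/157.8 = 0.5000; cost = 11.2%.
Convertible notes (debt portion): weight = 52.4/157.8 = 0.3321; after-tax cost = 9.4% × (1 − 31%) = 6.4860%.
Term loan: weight = 26.5/157.8 = 0.1679; after-tax cost = 5.3% × (1 − 31%) = 3.6570%.
WACC = 0.5000 × 11.2000% + 0.3321 × 6.4860% + 0.1679 × 3.6570% = 8.3679%.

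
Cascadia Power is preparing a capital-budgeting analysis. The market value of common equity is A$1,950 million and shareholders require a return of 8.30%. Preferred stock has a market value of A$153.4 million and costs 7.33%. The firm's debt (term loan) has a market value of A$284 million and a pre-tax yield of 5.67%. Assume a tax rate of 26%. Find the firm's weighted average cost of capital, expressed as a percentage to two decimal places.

7.75%

Total capital V = 1950 + 153.4 + 284 = 2387.4.
Equity: weight = 1950/2387.4 = 0.8168; cost = 8.3%.
Preferred: weight = 153.4/2387.4 = 0.0643; cost = 7.33%.
Term loan: weight = 284/2387.4 = 0.1190; after-tax cost = 5.67% × (1 − 26%) = 4.1958%.
WACC = 0.8168 × 8.3000% + 0.0643 × 7.3300% + 0.1190 × 4.1958% = 7.7494%.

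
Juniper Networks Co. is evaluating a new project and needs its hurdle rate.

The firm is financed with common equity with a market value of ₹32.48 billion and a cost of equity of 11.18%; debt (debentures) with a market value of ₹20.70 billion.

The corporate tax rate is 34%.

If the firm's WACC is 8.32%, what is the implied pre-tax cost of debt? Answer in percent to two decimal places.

Total capital V = 32.48 + 20.7 = 53.18.
Equity weight = 32.48/53.18 = 0.6108.
Debentures weight = 20.7/53.18 = 0.3892.
Equity contribution = 0.6108 × 11.18% = 6.8283%.
Remaining for debt = 8.32% − 6.8283% = 1.4917%.
Rd × (1 − 34%) × 0.3892 = 1.4917%  ⇒  Rd = 5.8067%.

5.81%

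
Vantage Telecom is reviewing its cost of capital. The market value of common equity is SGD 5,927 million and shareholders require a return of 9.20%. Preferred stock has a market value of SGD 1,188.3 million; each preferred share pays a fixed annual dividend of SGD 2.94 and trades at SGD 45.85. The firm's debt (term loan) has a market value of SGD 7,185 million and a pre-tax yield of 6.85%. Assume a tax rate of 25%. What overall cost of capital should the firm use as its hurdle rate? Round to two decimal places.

Cost of preferred: Rp = 2.94 / 45.85 = 6.4122%.
Total capital V = 5927 + 1188.3 + 7185 = 14300.3.
Equity: weight = 5927/14300.3 = 0.4145; cost = 9.2%.
Preferred: weight = 1188.3/14300.3 = 0.0831; cost = 6.4122%.
Term loan: weight = 7185/14300.3 = 0.5024; after-tax cost = 6.85% × (1 − 25%) = 5.1375%.
WACC = 0.4145 × 9.2000% + 0.0831 × 6.4122% + 0.5024 × 5.1375% = 6.9272%.

6.93%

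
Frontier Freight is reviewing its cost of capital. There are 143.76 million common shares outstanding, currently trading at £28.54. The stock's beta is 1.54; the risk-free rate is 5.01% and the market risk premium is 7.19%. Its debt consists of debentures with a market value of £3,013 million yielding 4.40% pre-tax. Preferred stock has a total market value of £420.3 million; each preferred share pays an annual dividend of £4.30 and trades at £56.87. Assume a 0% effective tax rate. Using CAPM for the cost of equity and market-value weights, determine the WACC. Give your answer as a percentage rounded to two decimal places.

10.94%

Cost of equity via CAPM: Re = 5.01% + 1.54 × 7.19% = 16.0826%.
Cost of preferred: Rp = 4.3 / 56.87 = 7.5611%.
Market value of equity E = 28.54 × 143.76m = 4102.9104m.
Total capital V = 4102.9104 + 420.3 + 3013 = 7536.2104.
Equity: weight = 4102.9104/7536.2104 = 0.5444; cost = 16.0826%.
Preferred: weight = 420.3/7536.2104 = 0.0558; cost = 7.5611%.
Debentures: weight = 3013/7536.2104 = 0.3998; after-tax cost = 4.4% × (1 − 0%) = 4.4000%.
WACC = 0.5444 × 16.0826% + 0.0558 × 7.5611% + 0.3998 × 4.4000% = 10.9366%.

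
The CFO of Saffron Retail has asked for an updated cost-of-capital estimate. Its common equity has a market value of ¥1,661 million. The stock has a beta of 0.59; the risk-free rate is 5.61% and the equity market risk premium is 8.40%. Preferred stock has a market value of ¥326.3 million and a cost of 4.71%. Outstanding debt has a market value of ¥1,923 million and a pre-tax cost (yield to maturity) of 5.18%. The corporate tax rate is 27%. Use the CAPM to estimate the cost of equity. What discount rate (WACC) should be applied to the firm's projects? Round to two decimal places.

Cost of equity via CAPM: Re = 5.61% + 0.59 × 8.4% = 10.5660%.
Total capital V = 1661 + 326.3 + 1923 = 3910.3.
Equity: weight = 1661/3910.3 = 0.4248; cost = 10.566%.
Preferred: weight = 326.3/3910.3 = 0.0834; cost = 4.71%.
Debt: weight = 1923/3910.3 = 0.4918; after-tax cost = 5.18% × (1 − 27%) = 3.7814%.
WACC = 0.4248 × 10.5660% + 0.0834 × 4.7100% + 0.4918 × 3.7814% = 6.7408%.

6.74%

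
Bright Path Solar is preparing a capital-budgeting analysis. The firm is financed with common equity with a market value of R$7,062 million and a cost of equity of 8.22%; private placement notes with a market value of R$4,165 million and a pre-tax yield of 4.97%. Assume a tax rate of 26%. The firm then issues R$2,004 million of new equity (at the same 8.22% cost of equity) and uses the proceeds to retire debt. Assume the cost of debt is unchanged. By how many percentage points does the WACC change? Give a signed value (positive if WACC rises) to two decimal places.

Current WACC:
Total capital V = 7062 + 4165 = 11227.
Equity: weight = 7062/11227 = 0.6290; cost = 8.22%.
Private placement notes: weight = 4165/11227 = 0.3710; after-tax cost = 4.97% × (1 − 26%) = 3.6778%.
WACC = 0.6290 × 8.2200% + 0.3710 × 3.6778% = 6.5349%.
After the change:
Total capital V = 9066 + 2161 = 11227.
Equity: weight = 9066/11227 = 0.8075; cost = 8.22%.
Private placement notes: weight = 2161/11227 = 0.1925; after-tax cost = 4.97% × (1 − 26%) = 3.6778%.
WACC = 0.8075 × 8.2200% + 0.1925 × 3.6778% = 7.3457%.
Change in WACC = 7.3457% − 6.5349% = 0.8108 pp.

+0.81 pp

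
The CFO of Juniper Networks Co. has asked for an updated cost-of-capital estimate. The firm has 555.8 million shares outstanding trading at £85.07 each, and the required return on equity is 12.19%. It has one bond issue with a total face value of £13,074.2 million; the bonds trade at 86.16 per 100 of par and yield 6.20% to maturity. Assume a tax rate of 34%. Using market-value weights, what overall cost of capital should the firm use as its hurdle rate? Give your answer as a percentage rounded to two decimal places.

Market value of equity E = 85.07 × 555.8m = 47281.906m. Market value of debt D = 13074.2m × 86.16/100 = 11264.73072m.
Total capital V = 47281.906 + 11264.73072 = 58546.63672.
Equity: weight = 47281.906/58546.63672 = 0.8076; cost = 12.19%.
Bonds outstanding: weight = 11264.73072/58546.63672 = 0.1924; after-tax cost = 6.2% × (1 − 34%) = 4.0920%.
WACC = 0.8076 × 12.1900% + 0.1924 × 4.0920% = 10.6319%.

10.63%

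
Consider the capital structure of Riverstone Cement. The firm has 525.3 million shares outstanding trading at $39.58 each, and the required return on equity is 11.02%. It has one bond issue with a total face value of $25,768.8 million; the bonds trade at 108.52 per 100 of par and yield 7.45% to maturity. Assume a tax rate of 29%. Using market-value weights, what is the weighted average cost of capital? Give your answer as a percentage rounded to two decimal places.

Market value of equity E = 39.58 × 525.3m = 20791.374m. Market value of debt D = 25768.8m × 108.52/100 = 27964.30176m.
Total capital V = 20791.374 + 27964.30176 = 48755.67576.
Equity: weight = 20791.374/48755.67576 = 0.4264; cost = 11.02%.
Bonds outstanding: weight = 27964.30176/48755.67576 = 0.5736; after-tax cost = 7.45% × (1 − 29%) = 5.2895%.
WACC = 0.4264 × 11.0200% + 0.5736 × 5.2895% = 7.7332%.

7.73%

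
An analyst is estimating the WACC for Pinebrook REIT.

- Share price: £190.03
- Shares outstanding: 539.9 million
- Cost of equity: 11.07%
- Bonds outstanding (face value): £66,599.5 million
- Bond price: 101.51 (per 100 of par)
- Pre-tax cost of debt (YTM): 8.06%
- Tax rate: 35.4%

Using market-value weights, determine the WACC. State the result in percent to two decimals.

8.74%

Market value of equity E = 190.03 × 539.9m = 102597.197m. Market value of debt D = 66599.5m × 101.51/100 = 67605.15245m.
Total capital V = 102597.197 + 67605.15245 = 170202.34945.
Equity: weight = 102597.197/170202.34945 = 0.6028; cost = 11.07%.
Bonds outstanding: weight = 67605.15245/170202.34945 = 0.3972; after-tax cost = 8.06% × (1 − 35.4%) = 5.2068%.
WACC = 0.6028 × 11.0700% + 0.3972 × 5.2068% = 8.7411%.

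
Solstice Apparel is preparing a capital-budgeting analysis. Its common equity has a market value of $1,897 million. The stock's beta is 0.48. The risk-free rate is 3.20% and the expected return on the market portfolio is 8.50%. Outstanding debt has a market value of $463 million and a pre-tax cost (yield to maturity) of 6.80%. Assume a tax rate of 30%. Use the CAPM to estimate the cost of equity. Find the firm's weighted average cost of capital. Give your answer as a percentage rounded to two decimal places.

Market risk premium = 8.5% − 3.2% = 5.3%.
Cost of equity via CAPM: Re = 3.2% + 0.48 × 5.3% = 5.7440%.
Total capital V = 1897 + 463 = 2360.
Equity: weight = 1897/2360 = 0.8038; cost = 5.744%.
Debt: weight = 463/2360 = 0.1962; after-tax cost = 6.8% × (1 − 30%) = 4.7600%.
WACC = 0.8038 × 5.7440% + 0.1962 × 4.7600% = 5.5510%.

5.55%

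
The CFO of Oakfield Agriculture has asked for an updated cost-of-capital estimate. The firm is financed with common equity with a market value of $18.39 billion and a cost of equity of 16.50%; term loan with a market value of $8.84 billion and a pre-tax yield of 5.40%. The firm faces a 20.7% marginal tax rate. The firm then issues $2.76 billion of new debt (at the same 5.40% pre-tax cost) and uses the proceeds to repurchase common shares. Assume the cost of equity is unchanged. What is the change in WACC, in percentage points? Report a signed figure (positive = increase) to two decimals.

-1.24 pp

Current WACC:
Total capital V = 18.39 + 8.84 = 27.23.
Equity: weight = 18.39/27.23 = 0.6754; cost = 16.5%.
Term loan: weight = 8.84/27.23 = 0.3246; after-tax cost = 5.4% × (1 − 20.7%) = 4.2822%.
WACC = 0.6754 × 16.5000% + 0.3246 × 4.2822% = 12.5336%.
After the change:
Total capital V = 15.63 + 11.6 = 27.23.
Equity: weight = 15.63/27.23 = 0.5740; cost = 16.5%.
Term loan: weight = 11.6/27.23 = 0.4260; after-tax cost = 5.4% × (1 − 20.7%) = 4.2822%.
WACC = 0.5740 × 16.5000% + 0.4260 × 4.2822% = 11.2952%.
Change in WACC = 11.2952% − 12.5336% = -1.2384 pp.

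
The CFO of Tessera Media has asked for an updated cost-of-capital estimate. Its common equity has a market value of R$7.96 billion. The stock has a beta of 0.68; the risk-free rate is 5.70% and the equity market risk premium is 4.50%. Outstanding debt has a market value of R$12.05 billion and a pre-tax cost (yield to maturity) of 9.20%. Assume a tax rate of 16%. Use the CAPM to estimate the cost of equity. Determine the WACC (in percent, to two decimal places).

Cost of equity via CAPM: Re = 5.7% + 0.68 × 4.5% = 8.7600%.
Total capital V = 7.96 + 12.05 = 20.01.
Equity: weight = 7.96/20.01 = 0.3978; cost = 8.76%.
Debt: weight = 12.05/20.01 = 0.6022; after-tax cost = 9.2% × (1 − 16%) = 7.7280%.
WACC = 0.3978 × 8.7600% + 0.6022 × 7.7280% = 8.1385%.

8.14%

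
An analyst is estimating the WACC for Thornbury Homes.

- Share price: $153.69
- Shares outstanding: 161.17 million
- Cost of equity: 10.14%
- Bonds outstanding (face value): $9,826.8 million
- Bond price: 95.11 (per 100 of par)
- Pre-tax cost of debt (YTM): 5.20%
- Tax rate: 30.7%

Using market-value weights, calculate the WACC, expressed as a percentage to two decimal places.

Market value of equity E = 153.69 × 161.17m = 24770.2173m. Market value of debt D = 9826.8m × 95.11/100 = 9346.26948m.
Total capital V = 24770.2173 + 9346.26948 = 34116.48678.
Equity: weight = 24770.2173/34116.48678 = 0.7260; cost = 10.14%.
Bonds outstanding: weight = 9346.26948/34116.48678 = 0.2740; after-tax cost = 5.2% × (1 − 30.7%) = 3.6036%.
WACC = 0.7260 × 10.1400% + 0.2740 × 3.6036% = 8.3493%.

8.35%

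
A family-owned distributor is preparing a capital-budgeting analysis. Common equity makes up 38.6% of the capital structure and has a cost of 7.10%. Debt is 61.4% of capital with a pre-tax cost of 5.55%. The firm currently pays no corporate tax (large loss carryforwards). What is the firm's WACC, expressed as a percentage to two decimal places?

After-tax cost of debt = 5.55% × (1 − 0%) = 5.5500%.
WACC = 0.386 × 7.1000% + 0.614 × 5.5500% = 6.1483%.

6.15%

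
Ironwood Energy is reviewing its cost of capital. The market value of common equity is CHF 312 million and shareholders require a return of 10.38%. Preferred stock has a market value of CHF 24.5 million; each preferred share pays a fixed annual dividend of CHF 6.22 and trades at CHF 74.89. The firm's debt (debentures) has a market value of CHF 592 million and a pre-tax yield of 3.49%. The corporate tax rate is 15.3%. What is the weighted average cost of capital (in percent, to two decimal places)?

Cost of preferred: Rp = 6.22 / 74.89 = 8.3055%.
Total capital V = 312 + 24.5 + 592 = 928.5.
Equity: weight = 312/928.5 = 0.3360; cost = 10.38%.
Preferred: weight = 24.5/928.5 = 0.0264; cost = 8.3055%.
Debentures: weight = 592/928.5 = 0.6376; after-tax cost = 3.49% × (1 − 15.3%) = 2.9560%.
WACC = 0.3360 × 10.3800% + 0.0264 × 8.3055% + 0.6376 × 2.9560% = 5.5918%.

5.59%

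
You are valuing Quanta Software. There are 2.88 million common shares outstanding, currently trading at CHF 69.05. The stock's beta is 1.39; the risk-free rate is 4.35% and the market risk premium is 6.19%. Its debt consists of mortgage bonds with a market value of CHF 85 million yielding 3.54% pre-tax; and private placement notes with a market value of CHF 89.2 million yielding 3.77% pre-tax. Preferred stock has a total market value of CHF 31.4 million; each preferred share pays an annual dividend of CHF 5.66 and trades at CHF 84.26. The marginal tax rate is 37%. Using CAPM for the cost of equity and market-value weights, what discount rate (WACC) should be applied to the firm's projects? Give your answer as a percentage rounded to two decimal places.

7.88%

Cost of equity via CAPM: Re = 4.35% + 1.39 × 6.19% = 12.9541%.
Cost of preferred: Rp = 5.66 / 84.26 = 6.7173%.
Market value of equity E = 69.05 × 2.88m = 198.864m.
Total capital V = 198.864 + 31.4 + 85 + 89.2 = 404.464.
Equity: weight = 198.864/404.464 = 0.4917; cost = 12.9541%.
Preferred: weight = 31.4/404.464 = 0.0776; cost = 6.7173%.
Mortgage bonds: weight = 85/404.464 = 0.2102; after-tax cost = 3.54% × (1 − 37%) = 2.2302%.
Private placement notes: weight = 89.2/404.464 = 0.2205; after-tax cost = 3.77% × (1 − 37%) = 2.3751%.
WACC = 0.4917 × 12.9541% + 0.0776 × 6.7173% + 0.2102 × 2.2302% + 0.2205 × 2.3751% = 7.8832%.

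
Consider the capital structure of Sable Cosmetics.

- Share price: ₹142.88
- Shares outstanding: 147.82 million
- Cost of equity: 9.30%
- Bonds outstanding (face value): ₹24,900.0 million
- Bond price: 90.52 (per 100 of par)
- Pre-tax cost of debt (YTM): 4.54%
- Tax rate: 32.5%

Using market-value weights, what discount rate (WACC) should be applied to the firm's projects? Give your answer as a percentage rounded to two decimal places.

6.08%

Market value of equity E = 142.88 × 147.82m = 21120.5216m. Market value of debt D = 24900m × 90.52/100 = 22539.48m.
Total capital V = 21120.5216 + 22539.48 = 43660.0016.
Equity: weight = 21120.5216/43660.0016 = 0.4837; cost = 9.3%.
Bonds outstanding: weight = 22539.48/43660.0016 = 0.5163; after-tax cost = 4.54% × (1 − 32.5%) = 3.0645%.
WACC = 0.4837 × 9.3000% + 0.5163 × 3.0645% = 6.0809%.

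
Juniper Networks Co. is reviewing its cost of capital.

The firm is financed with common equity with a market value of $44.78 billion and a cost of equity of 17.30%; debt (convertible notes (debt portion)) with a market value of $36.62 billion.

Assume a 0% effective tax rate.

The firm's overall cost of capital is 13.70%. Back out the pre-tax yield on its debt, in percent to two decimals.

9.30%

Total capital V = 44.78 + 36.62 = 81.4.
Equity weight = 44.78/81.4 = 0.5501.
Convertible notes (debt portion) weight = 36.62/81.4 = 0.4499.
Equity contribution = 0.5501 × 17.3% = 9.5171%.
Remaining for debt = 13.7% − 9.5171% = 4.1829%.
Rd × (1 − 0%) × 0.4499 = 4.1829%  ⇒  Rd = 9.2978%.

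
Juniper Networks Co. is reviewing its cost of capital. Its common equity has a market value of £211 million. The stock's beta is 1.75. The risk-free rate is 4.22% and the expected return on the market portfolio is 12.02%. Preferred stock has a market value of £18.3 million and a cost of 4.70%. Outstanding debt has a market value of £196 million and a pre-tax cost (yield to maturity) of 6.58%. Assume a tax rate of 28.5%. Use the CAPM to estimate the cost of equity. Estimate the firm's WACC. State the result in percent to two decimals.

11.24%

Market risk premium = 12.02% − 4.22% = 7.8%.
Cost of equity via CAPM: Re = 4.22% + 1.75 × 7.8% = 17.8700%.
Total capital V = 211 + 18.3 + 196 = 425.3.
Equity: weight = 211/425.3 = 0.4961; cost = 17.87%.
Preferred: weight = 18.3/425.3 = 0.0430; cost = 4.7%.
Debt: weight = 196/425.3 = 0.4609; after-tax cost = 6.58% × (1 − 28.5%) = 4.7047%.
WACC = 0.4961 × 17.8700% + 0.0430 × 4.7000% + 0.4609 × 4.7047% = 11.2361%.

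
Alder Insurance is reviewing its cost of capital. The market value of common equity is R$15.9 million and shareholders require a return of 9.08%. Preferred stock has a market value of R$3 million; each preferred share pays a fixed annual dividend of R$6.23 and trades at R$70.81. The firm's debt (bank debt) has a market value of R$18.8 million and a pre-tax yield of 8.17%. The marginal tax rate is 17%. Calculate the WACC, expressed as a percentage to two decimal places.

7.91%

Cost of preferred: Rp = 6.23 / 70.81 = 8.7982%.
Total capital V = 15.9 + 3 + 18.8 = 37.7.
Equity: weight = 15.9/37.7 = 0.4218; cost = 9.08%.
Preferred: weight = 3/37.7 = 0.0796; cost = 8.7982%.
Bank debt: weight = 18.8/37.7 = 0.4987; after-tax cost = 8.17% × (1 − 17%) = 6.7811%.
WACC = 0.4218 × 9.0800% + 0.0796 × 8.7982% + 0.4987 × 6.7811% = 7.9112%.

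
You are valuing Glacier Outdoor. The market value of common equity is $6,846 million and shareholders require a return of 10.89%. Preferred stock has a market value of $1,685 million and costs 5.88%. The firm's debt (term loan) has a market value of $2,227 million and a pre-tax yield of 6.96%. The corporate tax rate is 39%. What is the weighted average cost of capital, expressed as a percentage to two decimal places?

8.73%

Total capital V = 6846 + 1685 + 2227 = 10758.
Equity: weight = 6846/10758 = 0.6364; cost = 10.89%.
Preferred: weight = 1685/10758 = 0.1566; cost = 5.88%.
Term loan: weight = 2227/10758 = 0.2070; after-tax cost = 6.96% × (1 − 39%) = 4.2456%.
WACC = 0.6364 × 10.8900% + 0.1566 × 5.8800% + 0.2070 × 4.2456% = 8.7298%.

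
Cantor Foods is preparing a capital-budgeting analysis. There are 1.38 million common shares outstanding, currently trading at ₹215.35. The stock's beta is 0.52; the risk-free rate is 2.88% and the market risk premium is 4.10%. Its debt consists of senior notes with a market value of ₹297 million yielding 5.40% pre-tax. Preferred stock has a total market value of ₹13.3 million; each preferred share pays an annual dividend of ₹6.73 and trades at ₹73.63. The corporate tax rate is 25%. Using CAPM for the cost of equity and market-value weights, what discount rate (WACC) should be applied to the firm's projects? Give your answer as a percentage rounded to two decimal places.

4.63%

Cost of equity via CAPM: Re = 2.88% + 0.52 × 4.1% = 5.0120%.
Cost of preferred: Rp = 6.73 / 73.63 = 9.1403%.
Market value of equity E = 215.35 × 1.38m = 297.183m.
Total capital V = 297.183 + 13.3 + 297 = 607.483.
Equity: weight = 297.183/607.483 = 0.4892; cost = 5.012%.
Preferred: weight = 13.3/607.483 = 0.0219; cost = 9.1403%.
Senior notes: weight = 297/607.483 = 0.4889; after-tax cost = 5.4% × (1 − 25%) = 4.0500%.
WACC = 0.4892 × 5.0120% + 0.0219 × 9.1403% + 0.4889 × 4.0500% = 4.6321%.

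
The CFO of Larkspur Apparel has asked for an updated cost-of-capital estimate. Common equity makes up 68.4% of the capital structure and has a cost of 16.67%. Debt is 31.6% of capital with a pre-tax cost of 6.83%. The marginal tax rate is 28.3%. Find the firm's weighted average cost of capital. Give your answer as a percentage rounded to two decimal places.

12.95%

After-tax cost of debt = 6.83% × (1 − 28.3%) = 4.8971%.
WACC = 0.684 × 16.6700% + 0.316 × 4.8971% = 12.9498%.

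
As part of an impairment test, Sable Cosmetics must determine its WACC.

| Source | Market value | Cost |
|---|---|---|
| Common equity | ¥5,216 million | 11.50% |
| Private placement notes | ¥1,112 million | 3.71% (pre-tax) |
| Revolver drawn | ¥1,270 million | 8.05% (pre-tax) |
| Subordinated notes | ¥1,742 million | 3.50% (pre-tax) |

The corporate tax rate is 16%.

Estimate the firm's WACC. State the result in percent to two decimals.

8.26%

Total capital V = 5216 + 1112 + 1270 + 1742 = 9340.
Equity: weight = 5216/9340 = 0.5585; cost = 11.5%.
Private placement notes: weight = 1112/9340 = 0.1191; after-tax cost = 3.71% × (1 − 16%) = 3.1164%.
Revolver drawn: weight = 1270/9340 = 0.1360; after-tax cost = 8.05% × (1 − 16%) = 6.7620%.
Subordinated notes: weight = 1742/9340 = 0.1865; after-tax cost = 3.5% × (1 − 16%) = 2.9400%.
WACC = 0.5585 × 11.5000% + 0.1191 × 3.1164% + 0.1360 × 6.7620% + 0.1865 × 2.9400% = 8.2611%.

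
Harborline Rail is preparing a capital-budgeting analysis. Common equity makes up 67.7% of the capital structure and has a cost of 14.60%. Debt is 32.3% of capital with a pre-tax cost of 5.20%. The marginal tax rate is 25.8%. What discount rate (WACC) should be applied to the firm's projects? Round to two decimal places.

After-tax cost of debt = 5.2% × (1 − 25.8%) = 3.8584%.
WACC = 0.677 × 14.6000% + 0.323 × 3.8584% = 11.1305%.

11.13%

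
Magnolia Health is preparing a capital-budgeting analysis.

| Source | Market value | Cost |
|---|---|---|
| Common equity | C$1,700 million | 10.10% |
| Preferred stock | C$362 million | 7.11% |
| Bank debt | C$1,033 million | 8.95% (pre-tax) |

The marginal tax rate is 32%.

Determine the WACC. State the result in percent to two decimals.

Total capital V = 1700 + 362 + 1033 = 3095.
Equity: weight = 1700/3095 = 0.5493; cost = 10.1%.
Preferred: weight = 362/3095 = 0.1170; cost = 7.11%.
Bank debt: weight = 1033/3095 = 0.3338; after-tax cost = 8.95% × (1 − 32%) = 6.0860%.
WACC = 0.5493 × 10.1000% + 0.1170 × 7.1100% + 0.3338 × 6.0860% = 8.4106%.

8.41%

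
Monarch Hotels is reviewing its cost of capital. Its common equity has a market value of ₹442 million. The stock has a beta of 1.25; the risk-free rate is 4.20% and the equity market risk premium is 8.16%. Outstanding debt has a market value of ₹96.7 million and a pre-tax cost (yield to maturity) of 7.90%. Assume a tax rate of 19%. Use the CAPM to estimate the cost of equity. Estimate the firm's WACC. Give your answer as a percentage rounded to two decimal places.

12.96%

Cost of equity via CAPM: Re = 4.2% + 1.25 × 8.16% = 14.4000%.
Total capital V = 442 + 96.7 = 538.7.
Equity: weight = 442/538.7 = 0.8205; cost = 14.4%.
Debt: weight = 96.7/538.7 = 0.1795; after-tax cost = 7.9% × (1 − 19%) = 6.3990%.
WACC = 0.8205 × 14.4000% + 0.1795 × 6.3990% = 12.9638%.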